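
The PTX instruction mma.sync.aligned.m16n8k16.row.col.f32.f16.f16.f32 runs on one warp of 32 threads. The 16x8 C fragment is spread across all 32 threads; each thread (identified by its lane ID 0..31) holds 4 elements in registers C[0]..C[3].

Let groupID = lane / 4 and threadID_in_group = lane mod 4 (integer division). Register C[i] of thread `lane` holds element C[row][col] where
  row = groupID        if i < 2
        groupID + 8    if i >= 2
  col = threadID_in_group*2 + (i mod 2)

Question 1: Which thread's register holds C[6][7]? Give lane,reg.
27,1

r: 6->gid=6,r8=0  c: 7->tid=3,i&1=1
L=6*4+3=27  i=0*2+1=1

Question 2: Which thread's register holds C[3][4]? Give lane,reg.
r=3->g=3,rb=0  c=4->t=2,b0=0
L=3*4+2=14  i=0*2+0=0

14,0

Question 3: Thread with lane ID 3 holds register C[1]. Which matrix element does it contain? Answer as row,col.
lane 3: gid=0 (3/4), tid=3 (3%4)
i=1: r=0+0=0, c=3*2+1=7

0,7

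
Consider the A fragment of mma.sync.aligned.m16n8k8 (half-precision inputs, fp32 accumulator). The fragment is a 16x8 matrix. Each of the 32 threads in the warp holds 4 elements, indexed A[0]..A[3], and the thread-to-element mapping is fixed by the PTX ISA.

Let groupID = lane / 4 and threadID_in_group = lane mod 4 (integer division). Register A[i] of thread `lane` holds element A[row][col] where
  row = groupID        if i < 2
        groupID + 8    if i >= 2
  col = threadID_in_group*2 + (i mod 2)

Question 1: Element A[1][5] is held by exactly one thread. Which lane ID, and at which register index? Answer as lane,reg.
r=1→G=1,rhi=0  c=5→T=2,p=1
L=1*4+2=6  i=0*2+1=1

6,1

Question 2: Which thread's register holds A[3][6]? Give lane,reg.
15,0

r:3=>grp=3,rB=0  c:6=>tig=3,lo=0
L=3*4+3=15  i=0*2+0=0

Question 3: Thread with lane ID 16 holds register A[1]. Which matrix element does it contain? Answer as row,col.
4,1

16: gid=4,tid=0
[1] (4+0,0*2+1) = (4,1)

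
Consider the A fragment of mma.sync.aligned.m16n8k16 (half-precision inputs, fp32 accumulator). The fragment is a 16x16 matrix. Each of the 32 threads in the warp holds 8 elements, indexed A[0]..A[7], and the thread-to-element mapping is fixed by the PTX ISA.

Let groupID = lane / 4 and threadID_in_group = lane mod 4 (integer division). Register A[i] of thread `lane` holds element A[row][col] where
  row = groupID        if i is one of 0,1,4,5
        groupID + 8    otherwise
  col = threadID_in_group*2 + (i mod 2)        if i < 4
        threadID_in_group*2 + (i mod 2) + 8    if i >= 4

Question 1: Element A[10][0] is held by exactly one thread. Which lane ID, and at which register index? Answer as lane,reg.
r=10⇒gr=2,Rb=1  c=0⇒Cb=0,th=0,odd=0
L=2*4+0=8  i=0*4+1*2+0=2

8,2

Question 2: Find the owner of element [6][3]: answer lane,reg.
25,1

r=6→G=6,rhi=0  c=3→chi=0,T=1,p=1
L=6*4+1=25  i=0*4+0*2+1=1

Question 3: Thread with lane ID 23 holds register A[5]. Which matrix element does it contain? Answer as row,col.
5,15

23: g=5,t=3
[5] (5+0,3*2+1+8) = (5,15)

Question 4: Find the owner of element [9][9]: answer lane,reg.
4,7

r=9→G=1,rhi=1  c=9→chi=1,T=0,p=1
L=1*4+0=4  i=1*4+1*2+1=7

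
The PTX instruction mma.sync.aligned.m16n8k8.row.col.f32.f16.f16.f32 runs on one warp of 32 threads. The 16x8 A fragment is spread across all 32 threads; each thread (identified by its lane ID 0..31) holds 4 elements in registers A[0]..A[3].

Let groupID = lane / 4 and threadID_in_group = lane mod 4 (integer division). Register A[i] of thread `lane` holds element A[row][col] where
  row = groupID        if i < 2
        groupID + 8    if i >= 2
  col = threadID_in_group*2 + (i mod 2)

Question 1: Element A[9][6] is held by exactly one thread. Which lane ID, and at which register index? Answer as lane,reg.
7,2

r:9=>grp=1,rB=1  c:6=>tig=3,lo=0
L=1*4+3=7  i=1*2+0=2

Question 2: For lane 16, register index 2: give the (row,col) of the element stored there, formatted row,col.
lane 16: G=4 (16/4), T=0 (16%4)
i=2: r=4+8=12, c=0*2+0=0

12,0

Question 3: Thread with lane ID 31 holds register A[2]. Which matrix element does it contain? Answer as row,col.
15,6

lane 31->31/4=7, 31 mod 4=3
i=2  r:7+8->15  c:2·3+0->6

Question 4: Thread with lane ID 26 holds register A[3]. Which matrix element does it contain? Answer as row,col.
14,5

L=26->gid=26>>2=6, tid=26&3=2
[3]->row 6+8=14  col 2·2+1=5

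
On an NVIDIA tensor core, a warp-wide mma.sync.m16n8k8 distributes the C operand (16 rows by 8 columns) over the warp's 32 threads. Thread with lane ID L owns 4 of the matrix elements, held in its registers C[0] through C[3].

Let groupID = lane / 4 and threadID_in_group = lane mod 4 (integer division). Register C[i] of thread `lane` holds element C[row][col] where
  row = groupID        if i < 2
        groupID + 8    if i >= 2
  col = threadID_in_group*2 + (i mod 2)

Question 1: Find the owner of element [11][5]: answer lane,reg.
14,3

r:11=>grp=3,rB=1  c:5=>tig=2,lo=1
L=3*4+2=14  i=1*2+1=3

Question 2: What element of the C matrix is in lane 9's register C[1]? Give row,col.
lane 9→9/4=2, 9 mod 4=1
i=1  r:2+0→2  c:2·1+1→3

2,3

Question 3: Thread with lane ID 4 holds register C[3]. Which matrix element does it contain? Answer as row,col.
9,1

4: grp=1,tig=0
[3] (1+8,0*2+1) = (9,1)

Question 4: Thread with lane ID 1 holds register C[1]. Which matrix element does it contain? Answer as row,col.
0,3

L=1->gid=1>>2=0, tid=1&3=1
[1]->row 0+0=0  col 1·2+1=3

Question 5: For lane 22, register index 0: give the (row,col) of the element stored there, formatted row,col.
5,4

L=22->g=22>>2=5, t=22&3=2
[0]->row 5+0=5  col 2·2+0=4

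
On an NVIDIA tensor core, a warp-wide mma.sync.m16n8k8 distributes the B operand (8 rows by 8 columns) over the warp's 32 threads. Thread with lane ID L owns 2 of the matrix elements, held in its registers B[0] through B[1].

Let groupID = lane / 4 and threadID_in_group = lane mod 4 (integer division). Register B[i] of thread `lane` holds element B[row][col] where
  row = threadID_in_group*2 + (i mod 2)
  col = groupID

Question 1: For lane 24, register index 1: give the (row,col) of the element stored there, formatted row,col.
lane 24→24/4=6, 24 mod 4=0
i=1  r:2·0+1→1  c:6

1,6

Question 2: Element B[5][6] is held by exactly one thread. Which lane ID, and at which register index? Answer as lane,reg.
c: 6->gid=6  r: 5->tid=2,i&1=1
L=6*4+2=26  i=1=1

26,1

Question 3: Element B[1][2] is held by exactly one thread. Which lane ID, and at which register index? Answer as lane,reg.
c: 2->gid=2  r: 1->tid=0,i&1=1
L=2*4+0=8  i=1=1

8,1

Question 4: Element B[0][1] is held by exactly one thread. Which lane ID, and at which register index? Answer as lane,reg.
4,0

c:1=>grp=1  r:0=>tig=0,lo=0
L=1*4+0=4  i=0=0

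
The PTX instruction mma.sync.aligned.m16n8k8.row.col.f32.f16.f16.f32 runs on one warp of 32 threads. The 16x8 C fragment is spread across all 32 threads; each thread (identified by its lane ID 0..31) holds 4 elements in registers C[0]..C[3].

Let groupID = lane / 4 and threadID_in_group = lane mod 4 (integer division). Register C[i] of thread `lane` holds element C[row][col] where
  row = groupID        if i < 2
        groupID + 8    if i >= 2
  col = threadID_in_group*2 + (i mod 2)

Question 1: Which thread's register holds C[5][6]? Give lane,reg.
r=5⇒gr=5,Rb=0  c=6⇒th=3,odd=0
L=5*4+3=23  i=0*2+0=0

23,0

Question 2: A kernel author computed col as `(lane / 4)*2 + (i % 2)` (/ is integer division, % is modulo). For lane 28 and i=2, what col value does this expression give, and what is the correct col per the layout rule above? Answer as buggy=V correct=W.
`(lane / 4)*2 + (i % 2)`[28,2]=>14
L=28=>grp=28>>2=7, tig=28&3=0
[2]=>row 7+8=15  col 0·2+0=0
col: 14 vs 0

buggy=14 correct=0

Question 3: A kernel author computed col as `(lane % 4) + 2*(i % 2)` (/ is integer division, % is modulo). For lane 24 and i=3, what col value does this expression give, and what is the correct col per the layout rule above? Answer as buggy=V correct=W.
buggy=2 correct=1

`(lane % 4) + 2*(i % 2)`[24,3]=>2
lane 24: grp=6 (24/4), tig=0 (24%4)
i=3: r=6+8=14, c=0*2+1=1
col: 2 vs 1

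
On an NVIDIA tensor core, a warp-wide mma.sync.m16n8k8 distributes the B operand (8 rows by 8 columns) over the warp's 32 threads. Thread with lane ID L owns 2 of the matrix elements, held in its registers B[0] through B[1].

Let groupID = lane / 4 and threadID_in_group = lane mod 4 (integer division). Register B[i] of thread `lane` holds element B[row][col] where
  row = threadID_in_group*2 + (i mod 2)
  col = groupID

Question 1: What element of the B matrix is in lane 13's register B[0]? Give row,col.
lane 13⇒13/4=3, 13 mod 4=1
i=0  r:2·1+0⇒2  c:3

2,3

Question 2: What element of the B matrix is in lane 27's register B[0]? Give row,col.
6,6

lane 27→27/4=6, 27 mod 4=3
i=0  r:2·3+0→6  c:6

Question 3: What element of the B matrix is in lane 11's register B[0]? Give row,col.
lane 11⇒11/4=2, 11 mod 4=3
i=0  r:2·3+0⇒6  c:2

6,2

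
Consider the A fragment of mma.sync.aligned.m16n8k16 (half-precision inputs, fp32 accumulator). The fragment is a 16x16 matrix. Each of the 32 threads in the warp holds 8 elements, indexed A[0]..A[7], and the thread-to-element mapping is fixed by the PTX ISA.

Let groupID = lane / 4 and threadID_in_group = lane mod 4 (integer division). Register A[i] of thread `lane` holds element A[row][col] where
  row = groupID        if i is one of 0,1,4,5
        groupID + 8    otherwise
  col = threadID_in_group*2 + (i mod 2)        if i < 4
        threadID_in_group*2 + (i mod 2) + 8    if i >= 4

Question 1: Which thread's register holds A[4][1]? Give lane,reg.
16,1

r=4->g=4,rb=0  c=1->cb=0,t=0,b0=1
L=4*4+0=16  i=0*4+0*2+1=1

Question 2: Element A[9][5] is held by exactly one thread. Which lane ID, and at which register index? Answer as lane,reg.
6,3

r: 9->gid=1,r8=1  c: 5->c8=0,tid=2,i&1=1
L=1*4+2=6  i=0*4+1*2+1=3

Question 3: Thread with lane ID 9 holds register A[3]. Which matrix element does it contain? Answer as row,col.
10,3

lane 9⇒9/4=2, 9 mod 4=1
i=3  r:2+8⇒10  c:2·1+1+0⇒3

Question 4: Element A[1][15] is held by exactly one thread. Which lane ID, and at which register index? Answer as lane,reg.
r: 1->gid=1,r8=0  c: 15->c8=1,tid=3,i&1=1
L=1*4+3=7  i=1*4+0*2+1=5

7,5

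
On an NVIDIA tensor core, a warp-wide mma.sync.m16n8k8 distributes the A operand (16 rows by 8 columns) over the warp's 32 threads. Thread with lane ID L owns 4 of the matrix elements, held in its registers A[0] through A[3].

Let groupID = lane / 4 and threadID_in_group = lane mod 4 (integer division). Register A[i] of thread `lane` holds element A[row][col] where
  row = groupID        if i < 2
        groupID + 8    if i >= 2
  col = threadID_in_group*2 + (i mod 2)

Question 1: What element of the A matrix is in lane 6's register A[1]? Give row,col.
1,5

lane 6: grp=1 (6/4), tig=2 (6%4)
i=1: r=1+0=1, c=2*2+1=5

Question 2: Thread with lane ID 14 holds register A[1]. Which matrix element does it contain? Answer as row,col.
3,5

L=14→G=14>>2=3, T=14&3=2
[1]→row 3+0=3  col 2·2+1=5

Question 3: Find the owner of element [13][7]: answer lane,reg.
r=13->g=5,rb=1  c=7->t=3,b0=1
L=5*4+3=23  i=1*2+1=3

23,3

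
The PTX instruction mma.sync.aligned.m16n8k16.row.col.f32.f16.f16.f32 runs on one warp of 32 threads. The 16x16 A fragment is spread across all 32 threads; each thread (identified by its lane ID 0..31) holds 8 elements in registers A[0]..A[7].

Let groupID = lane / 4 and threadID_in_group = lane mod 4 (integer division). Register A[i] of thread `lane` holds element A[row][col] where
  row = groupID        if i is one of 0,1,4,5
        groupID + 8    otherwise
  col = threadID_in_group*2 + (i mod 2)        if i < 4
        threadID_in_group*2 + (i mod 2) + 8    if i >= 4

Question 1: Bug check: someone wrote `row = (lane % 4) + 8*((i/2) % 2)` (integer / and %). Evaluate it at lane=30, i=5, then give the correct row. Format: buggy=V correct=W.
`(lane % 4) + 8*((i/2) % 2)`[30,5]->2
lane 30->30/4=7, 30 mod 4=2
i=5  r:7+0->7  c:2·2+1+8->13
row: 2 vs 7

buggy=2 correct=7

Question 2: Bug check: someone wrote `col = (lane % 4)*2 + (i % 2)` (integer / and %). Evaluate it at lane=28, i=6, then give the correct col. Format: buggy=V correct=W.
buggy=0 correct=8

`(lane % 4)*2 + (i % 2)`[28,6]→0
28: G=7,T=0
[6] (7+8,0*2+0+8) = (15,8)
col: 0 vs 8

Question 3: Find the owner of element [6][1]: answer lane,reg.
r=6→G=6,rhi=0  c=1→chi=0,T=0,p=1
L=6*4+0=24  i=0*4+0*2+1=1

24,1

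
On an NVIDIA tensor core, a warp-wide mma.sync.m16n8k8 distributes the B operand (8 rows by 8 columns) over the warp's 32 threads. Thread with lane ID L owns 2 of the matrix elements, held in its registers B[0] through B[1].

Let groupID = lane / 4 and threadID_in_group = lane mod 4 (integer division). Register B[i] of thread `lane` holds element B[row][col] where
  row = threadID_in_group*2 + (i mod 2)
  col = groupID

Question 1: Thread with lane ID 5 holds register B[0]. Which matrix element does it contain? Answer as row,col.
2,1

5: G=1,T=1
[0] (1*2+0,1) = (2,1)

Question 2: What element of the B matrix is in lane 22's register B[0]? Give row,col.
L=22⇒gr=22>>2=5, th=22&3=2
[0]⇒row 2·2+0=4  col gr=5

4,5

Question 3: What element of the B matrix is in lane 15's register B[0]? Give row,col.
6,3

lane 15: gid=3 (15/4), tid=3 (15%4)
i=0: r=3*2+0=6, c=gid=3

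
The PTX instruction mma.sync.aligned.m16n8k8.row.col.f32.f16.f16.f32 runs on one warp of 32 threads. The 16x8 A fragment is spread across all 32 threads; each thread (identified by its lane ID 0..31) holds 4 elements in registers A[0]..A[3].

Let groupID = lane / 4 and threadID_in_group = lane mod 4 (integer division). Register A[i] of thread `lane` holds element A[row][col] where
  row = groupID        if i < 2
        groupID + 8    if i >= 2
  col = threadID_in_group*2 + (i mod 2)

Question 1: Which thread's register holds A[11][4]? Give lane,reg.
r: 11->gid=3,r8=1  c: 4->tid=2,i&1=0
L=3*4+2=14  i=1*2+0=2

14,2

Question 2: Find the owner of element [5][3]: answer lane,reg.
r=5->g=5,rb=0  c=3->t=1,b0=1
L=5*4+1=21  i=0*2+1=1

21,1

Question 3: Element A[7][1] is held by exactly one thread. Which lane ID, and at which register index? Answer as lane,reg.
r: 7->gid=7,r8=0  c: 1->tid=0,i&1=1
L=7*4+0=28  i=0*2+1=1

28,1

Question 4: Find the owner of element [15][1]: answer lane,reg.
r=15->g=7,rb=1  c=1->t=0,b0=1
L=7*4+0=28  i=1*2+1=3

28,3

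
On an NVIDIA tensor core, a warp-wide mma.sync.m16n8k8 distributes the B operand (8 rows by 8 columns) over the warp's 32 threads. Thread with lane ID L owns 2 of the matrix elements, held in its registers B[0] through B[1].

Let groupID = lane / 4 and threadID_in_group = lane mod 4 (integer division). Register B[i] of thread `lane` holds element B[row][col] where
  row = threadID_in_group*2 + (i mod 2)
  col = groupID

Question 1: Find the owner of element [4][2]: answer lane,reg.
10,0

c=2→G=2  r=4→T=2,p=0
L=2*4+2=10  i=0=0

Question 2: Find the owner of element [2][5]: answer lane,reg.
21,0

c:5=>grp=5  r:2=>tig=1,lo=0
L=5*4+1=21  i=0=0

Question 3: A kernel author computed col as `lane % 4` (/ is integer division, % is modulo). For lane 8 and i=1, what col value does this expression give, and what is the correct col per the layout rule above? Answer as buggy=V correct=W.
`lane % 4`[8,1]->0
lane 8->8/4=2, 8 mod 4=0
i=1  r:2·0+1->1  c:2
col: 0 vs 2

buggy=0 correct=2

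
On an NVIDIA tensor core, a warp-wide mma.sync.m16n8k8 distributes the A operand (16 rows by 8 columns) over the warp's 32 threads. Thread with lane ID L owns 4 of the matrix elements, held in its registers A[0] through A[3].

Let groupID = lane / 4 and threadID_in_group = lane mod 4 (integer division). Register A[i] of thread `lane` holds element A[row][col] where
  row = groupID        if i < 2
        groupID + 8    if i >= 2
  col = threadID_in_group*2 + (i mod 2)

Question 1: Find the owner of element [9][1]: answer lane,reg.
4,3

r:9=>grp=1,rB=1  c:1=>tig=0,lo=1
L=1*4+0=4  i=1*2+1=3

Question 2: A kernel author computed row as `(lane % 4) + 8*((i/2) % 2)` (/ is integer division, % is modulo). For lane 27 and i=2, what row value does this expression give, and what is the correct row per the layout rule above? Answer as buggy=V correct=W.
`(lane % 4) + 8*((i/2) % 2)`[27,2]=>11
lane 27: grp=6 (27/4), tig=3 (27%4)
i=2: r=6+8=14, c=3*2+0=6
row: 11 vs 14

buggy=11 correct=14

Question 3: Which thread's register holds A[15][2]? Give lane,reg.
29,2

r=15->g=7,rb=1  c=2->t=1,b0=0
L=7*4+1=29  i=1*2+0=2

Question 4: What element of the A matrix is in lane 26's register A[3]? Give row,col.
26: gr=6,th=2
[3] (6+8,2*2+1) = (14,5)

14,5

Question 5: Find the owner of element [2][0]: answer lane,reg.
8,0

r=2⇒gr=2,Rb=0  c=0⇒th=0,odd=0
L=2*4+0=8  i=0*2+0=0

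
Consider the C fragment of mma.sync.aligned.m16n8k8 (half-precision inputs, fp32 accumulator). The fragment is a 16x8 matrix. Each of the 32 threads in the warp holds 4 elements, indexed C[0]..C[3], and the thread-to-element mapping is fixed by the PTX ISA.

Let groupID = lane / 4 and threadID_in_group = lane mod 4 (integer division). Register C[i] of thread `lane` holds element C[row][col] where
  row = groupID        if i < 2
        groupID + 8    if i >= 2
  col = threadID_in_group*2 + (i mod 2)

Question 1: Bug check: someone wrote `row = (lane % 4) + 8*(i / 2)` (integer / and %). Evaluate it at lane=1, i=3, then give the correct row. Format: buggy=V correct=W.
buggy=9 correct=8

`(lane % 4) + 8*(i / 2)`[1,3]->9
L=1->g=1>>2=0, t=1&3=1
[3]->row 0+8=8  col 1·2+1=3
row: 9 vs 8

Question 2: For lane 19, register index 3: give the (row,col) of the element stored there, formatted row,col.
12,7

lane 19: grp=4 (19/4), tig=3 (19%4)
i=3: r=4+8=12, c=3*2+1=7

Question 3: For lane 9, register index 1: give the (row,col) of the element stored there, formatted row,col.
2,3

L=9⇒gr=9>>2=2, th=9&3=1
[1]⇒row 2+0=2  col 1·2+1=3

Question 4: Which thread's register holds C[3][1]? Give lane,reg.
12,1

r:3=>grp=3,rB=0  c:1=>tig=0,lo=1
L=3*4+0=12  i=0*2+1=1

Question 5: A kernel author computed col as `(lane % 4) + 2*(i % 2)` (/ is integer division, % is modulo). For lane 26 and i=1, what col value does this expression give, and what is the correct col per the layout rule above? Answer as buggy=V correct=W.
buggy=4 correct=5

`(lane % 4) + 2*(i % 2)`[26,1]→4
26: G=6,T=2
[1] (6+0,2*2+1) = (6,5)
col: 4 vs 5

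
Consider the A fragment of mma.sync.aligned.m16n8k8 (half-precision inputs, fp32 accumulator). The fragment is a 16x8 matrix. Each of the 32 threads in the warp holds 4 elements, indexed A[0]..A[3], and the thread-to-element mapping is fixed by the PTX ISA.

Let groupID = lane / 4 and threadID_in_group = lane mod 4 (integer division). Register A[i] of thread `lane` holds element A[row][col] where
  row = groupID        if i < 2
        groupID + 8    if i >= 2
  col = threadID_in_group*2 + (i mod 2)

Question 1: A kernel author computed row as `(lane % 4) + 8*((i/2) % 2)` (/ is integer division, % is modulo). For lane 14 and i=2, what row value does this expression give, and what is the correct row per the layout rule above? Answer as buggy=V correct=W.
buggy=10 correct=11

`(lane % 4) + 8*((i/2) % 2)`[14,2]->10
lane 14->14/4=3, 14 mod 4=2
i=2  r:3+8->11  c:2·2+0->4
row: 10 vs 11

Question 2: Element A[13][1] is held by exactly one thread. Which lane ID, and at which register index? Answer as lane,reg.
20,3

r=13→G=5,rhi=1  c=1→T=0,p=1
L=5*4+0=20  i=1*2+1=3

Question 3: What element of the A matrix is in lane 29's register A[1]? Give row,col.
lane 29→29/4=7, 29 mod 4=1
i=1  r:7+0→7  c:2·1+1→3

7,3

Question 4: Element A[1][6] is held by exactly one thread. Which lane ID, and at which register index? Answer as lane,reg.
r=1→G=1,rhi=0  c=6→T=3,p=0
L=1*4+3=7  i=0*2+0=0

7,0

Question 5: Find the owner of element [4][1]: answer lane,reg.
16,1

r=4->g=4,rb=0  c=1->t=0,b0=1
L=4*4+0=16  i=0*2+1=1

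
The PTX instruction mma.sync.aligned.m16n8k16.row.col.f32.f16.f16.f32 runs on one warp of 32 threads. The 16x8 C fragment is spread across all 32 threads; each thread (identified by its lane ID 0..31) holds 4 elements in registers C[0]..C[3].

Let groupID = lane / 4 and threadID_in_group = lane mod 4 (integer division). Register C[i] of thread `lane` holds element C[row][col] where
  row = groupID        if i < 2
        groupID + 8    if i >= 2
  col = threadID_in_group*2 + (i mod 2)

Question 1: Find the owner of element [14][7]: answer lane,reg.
r=14->g=6,rb=1  c=7->t=3,b0=1
L=6*4+3=27  i=1*2+1=3

27,3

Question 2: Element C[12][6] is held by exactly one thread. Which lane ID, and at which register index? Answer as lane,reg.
19,2

r:12=>grp=4,rB=1  c:6=>tig=3,lo=0
L=4*4+3=19  i=1*2+0=2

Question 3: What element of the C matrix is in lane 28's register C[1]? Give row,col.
7,1

lane 28->28/4=7, 28 mod 4=0
i=1  r:7+0->7  c:2·0+1->1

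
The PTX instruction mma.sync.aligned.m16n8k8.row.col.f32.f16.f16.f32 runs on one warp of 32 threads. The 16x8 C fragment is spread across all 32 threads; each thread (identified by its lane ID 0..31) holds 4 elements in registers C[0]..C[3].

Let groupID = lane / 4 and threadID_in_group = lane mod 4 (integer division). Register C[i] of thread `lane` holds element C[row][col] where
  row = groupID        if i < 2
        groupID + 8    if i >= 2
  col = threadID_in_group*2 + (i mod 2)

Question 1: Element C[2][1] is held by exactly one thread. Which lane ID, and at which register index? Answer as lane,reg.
r=2⇒gr=2,Rb=0  c=1⇒th=0,odd=1
L=2*4+0=8  i=0*2+1=1

8,1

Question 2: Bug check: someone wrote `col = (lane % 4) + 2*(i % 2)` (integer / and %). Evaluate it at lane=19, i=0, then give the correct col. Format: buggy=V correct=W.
`(lane % 4) + 2*(i % 2)`[19,0]->3
19: gid=4,tid=3
[0] (4+0,3*2+0) = (4,6)
col: 3 vs 6

buggy=3 correct=6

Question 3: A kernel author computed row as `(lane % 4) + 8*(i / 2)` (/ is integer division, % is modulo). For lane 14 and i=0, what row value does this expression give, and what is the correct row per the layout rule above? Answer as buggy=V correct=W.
buggy=2 correct=3

`(lane % 4) + 8*(i / 2)`[14,0]→2
L=14→G=14>>2=3, T=14&3=2
[0]→row 3+0=3  col 2·2+0=4
row: 2 vs 3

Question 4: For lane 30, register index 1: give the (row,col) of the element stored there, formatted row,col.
30: g=7,t=2
[1] (7+0,2*2+1) = (7,5)

7,5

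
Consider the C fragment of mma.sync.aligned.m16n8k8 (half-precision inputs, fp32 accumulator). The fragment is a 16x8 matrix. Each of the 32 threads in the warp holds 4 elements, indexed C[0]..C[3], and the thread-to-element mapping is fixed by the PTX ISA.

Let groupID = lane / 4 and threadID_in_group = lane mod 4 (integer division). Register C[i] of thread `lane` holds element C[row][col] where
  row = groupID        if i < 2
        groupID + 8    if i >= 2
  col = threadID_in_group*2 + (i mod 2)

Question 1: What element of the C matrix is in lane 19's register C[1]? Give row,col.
L=19→G=19>>2=4, T=19&3=3
[1]→row 4+0=4  col 3·2+1=7

4,7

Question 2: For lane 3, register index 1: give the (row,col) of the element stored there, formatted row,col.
lane 3: gid=0 (3/4), tid=3 (3%4)
i=1: r=0+0=0, c=3*2+1=7

0,7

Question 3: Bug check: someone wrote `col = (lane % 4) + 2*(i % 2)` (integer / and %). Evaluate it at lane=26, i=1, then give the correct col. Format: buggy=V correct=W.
`(lane % 4) + 2*(i % 2)`[26,1]⇒4
L=26⇒gr=26>>2=6, th=26&3=2
[1]⇒row 6+0=6  col 2·2+1=5
col: 4 vs 5

buggy=4 correct=5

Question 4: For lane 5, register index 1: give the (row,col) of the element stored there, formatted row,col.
1,3

L=5->gid=5>>2=1, tid=5&3=1
[1]->row 1+0=1  col 1·2+1=3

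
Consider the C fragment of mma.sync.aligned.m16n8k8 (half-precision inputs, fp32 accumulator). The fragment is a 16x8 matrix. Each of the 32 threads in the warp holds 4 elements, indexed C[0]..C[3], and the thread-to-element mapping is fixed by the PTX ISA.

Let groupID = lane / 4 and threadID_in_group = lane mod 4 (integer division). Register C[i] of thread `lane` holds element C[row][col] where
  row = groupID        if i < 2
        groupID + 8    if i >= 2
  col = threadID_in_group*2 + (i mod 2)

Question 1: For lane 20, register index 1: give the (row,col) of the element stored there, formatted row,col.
5,1

lane 20->20/4=5, 20 mod 4=0
i=1  r:5+0->5  c:2·0+1->1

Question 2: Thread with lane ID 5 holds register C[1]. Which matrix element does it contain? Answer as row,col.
lane 5: gid=1 (5/4), tid=1 (5%4)
i=1: r=1+0=1, c=1*2+1=3

1,3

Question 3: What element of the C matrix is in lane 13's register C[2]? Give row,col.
13: G=3,T=1
[2] (3+8,1*2+0) = (11,2)

11,2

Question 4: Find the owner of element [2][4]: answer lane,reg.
r:2=>grp=2,rB=0  c:4=>tig=2,lo=0
L=2*4+2=10  i=0*2+0=0

10,0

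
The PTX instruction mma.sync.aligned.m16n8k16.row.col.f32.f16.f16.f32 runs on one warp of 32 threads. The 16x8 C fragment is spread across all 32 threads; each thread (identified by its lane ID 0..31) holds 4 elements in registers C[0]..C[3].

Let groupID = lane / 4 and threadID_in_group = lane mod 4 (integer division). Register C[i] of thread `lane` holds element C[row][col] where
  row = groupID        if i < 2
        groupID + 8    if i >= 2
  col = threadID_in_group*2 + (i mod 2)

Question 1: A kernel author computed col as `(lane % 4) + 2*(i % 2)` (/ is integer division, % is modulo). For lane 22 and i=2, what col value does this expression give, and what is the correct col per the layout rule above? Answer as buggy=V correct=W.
`(lane % 4) + 2*(i % 2)`[22,2]=>2
22: grp=5,tig=2
[2] (5+8,2*2+0) = (13,4)
col: 2 vs 4

buggy=2 correct=4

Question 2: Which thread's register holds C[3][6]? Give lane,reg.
15,0

r:3=>grp=3,rB=0  c:6=>tig=3,lo=0
L=3*4+3=15  i=0*2+0=0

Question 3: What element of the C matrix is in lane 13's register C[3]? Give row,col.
lane 13→13/4=3, 13 mod 4=1
i=3  r:3+8→11  c:2·1+1→3

11,3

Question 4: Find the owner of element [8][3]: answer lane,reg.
1,3

r=8→G=0,rhi=1  c=3→T=1,p=1
L=0*4+1=1  i=1*2+1=3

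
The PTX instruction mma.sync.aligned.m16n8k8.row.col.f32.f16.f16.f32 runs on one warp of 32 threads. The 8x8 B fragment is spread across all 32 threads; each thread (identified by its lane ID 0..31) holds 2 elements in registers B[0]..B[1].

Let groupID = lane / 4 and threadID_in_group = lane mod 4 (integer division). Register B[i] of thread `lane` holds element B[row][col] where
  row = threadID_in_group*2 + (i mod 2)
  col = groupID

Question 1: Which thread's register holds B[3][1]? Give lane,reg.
c=1⇒gr=1  r=3⇒th=1,odd=1
L=1*4+1=5  i=1=1

5,1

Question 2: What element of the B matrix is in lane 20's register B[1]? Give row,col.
20: gid=5,tid=0
[1] (0*2+1,5) = (1,5)

1,5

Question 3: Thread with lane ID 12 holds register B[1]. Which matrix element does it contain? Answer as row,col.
L=12=>grp=12>>2=3, tig=12&3=0
[1]=>row 0·2+1=1  col grp=3

1,3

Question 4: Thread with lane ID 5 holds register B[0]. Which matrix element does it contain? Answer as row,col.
2,1

lane 5: grp=1 (5/4), tig=1 (5%4)
i=0: r=1*2+0=2, c=grp=1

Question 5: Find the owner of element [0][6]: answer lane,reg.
c=6→G=6  r=0→T=0,p=0
L=6*4+0=24  i=0=0

24,0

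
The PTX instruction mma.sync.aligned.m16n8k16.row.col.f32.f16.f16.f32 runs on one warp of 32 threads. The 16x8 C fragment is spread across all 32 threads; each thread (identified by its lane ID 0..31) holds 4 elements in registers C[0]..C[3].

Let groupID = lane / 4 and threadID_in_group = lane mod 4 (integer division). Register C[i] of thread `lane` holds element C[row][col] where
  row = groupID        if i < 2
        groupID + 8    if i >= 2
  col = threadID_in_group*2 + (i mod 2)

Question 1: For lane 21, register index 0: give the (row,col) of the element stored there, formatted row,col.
L=21=>grp=21>>2=5, tig=21&3=1
[0]=>row 5+0=5  col 1·2+0=2

5,2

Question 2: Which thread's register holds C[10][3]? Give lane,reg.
r=10->g=2,rb=1  c=3->t=1,b0=1
L=2*4+1=9  i=1*2+1=3

9,3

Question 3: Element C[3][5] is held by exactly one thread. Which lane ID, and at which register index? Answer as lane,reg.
14,1

r=3->g=3,rb=0  c=5->t=2,b0=1
L=3*4+2=14  i=0*2+1=1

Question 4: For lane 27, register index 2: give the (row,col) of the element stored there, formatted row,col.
lane 27: grp=6 (27/4), tig=3 (27%4)
i=2: r=6+8=14, c=3*2+0=6

14,6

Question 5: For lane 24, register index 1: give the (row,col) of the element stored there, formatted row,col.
6,1

24: gid=6,tid=0
[1] (6+0,0*2+1) = (6,1)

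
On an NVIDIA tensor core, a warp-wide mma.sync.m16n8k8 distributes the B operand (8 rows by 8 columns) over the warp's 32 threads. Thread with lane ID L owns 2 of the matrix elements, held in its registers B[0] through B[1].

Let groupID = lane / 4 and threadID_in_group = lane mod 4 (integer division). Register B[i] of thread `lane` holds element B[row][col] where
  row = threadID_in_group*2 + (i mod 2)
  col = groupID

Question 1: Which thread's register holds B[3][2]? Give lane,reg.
c:2=>grp=2  r:3=>tig=1,lo=1
L=2*4+1=9  i=1=1

9,1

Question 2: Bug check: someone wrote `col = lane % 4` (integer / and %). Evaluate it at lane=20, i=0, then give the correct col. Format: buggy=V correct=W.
buggy=0 correct=5

`lane % 4`[20,0]=>0
lane 20=>20/4=5, 20 mod 4=0
i=0  r:2·0+0=>0  c:5
col: 0 vs 5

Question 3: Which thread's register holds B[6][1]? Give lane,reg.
7,0

c=1⇒gr=1  r=6⇒th=3,odd=0
L=1*4+3=7  i=0=0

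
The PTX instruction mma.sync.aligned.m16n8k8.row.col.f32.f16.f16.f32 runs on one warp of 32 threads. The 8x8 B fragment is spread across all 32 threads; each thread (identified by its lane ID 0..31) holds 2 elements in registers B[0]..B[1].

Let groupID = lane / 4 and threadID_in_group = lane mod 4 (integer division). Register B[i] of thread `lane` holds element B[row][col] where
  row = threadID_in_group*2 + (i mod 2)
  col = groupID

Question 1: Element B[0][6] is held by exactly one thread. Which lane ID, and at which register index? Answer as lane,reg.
24,0

c=6->g=6  r=0->t=0,b0=0
L=6*4+0=24  i=0=0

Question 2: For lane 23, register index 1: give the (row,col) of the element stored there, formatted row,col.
23: g=5,t=3
[1] (3*2+1,5) = (7,5)

7,5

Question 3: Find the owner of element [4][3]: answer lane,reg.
14,0

c=3⇒gr=3  r=4⇒th=2,odd=0
L=3*4+2=14  i=0=0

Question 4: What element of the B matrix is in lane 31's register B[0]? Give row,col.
6,7

lane 31: g=7 (31/4), t=3 (31%4)
i=0: r=3*2+0=6, c=g=7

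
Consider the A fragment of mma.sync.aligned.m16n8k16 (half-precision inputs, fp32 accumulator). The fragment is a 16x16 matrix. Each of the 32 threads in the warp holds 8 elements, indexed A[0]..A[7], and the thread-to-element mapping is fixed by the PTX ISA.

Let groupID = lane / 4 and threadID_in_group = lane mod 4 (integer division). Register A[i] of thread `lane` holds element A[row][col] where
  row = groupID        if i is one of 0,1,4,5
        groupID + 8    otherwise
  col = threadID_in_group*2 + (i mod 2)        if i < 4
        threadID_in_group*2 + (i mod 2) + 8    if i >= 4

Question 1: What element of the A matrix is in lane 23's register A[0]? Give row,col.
5,6

lane 23: grp=5 (23/4), tig=3 (23%4)
i=0: r=5+0=5, c=3*2+0+0=6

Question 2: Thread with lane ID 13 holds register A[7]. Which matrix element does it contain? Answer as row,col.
L=13->gid=13>>2=3, tid=13&3=1
[7]->row 3+8=11  col 1·2+1+8=11

11,11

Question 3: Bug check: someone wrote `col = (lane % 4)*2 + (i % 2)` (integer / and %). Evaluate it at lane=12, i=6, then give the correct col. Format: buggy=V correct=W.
`(lane % 4)*2 + (i % 2)`[12,6]⇒0
lane 12⇒12/4=3, 12 mod 4=0
i=6  r:3+8⇒11  c:2·0+0+8⇒8
col: 0 vs 8

buggy=0 correct=8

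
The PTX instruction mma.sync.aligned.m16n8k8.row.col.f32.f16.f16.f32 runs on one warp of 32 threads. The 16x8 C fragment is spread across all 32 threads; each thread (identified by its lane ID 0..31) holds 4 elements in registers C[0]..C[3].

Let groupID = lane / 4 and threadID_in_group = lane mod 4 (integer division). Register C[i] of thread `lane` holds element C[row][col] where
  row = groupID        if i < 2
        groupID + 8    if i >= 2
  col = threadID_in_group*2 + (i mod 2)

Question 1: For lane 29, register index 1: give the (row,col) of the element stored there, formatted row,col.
7,3

lane 29: G=7 (29/4), T=1 (29%4)
i=1: r=7+0=7, c=1*2+1=3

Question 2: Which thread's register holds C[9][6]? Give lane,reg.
r: 9->gid=1,r8=1  c: 6->tid=3,i&1=0
L=1*4+3=7  i=1*2+0=2

7,2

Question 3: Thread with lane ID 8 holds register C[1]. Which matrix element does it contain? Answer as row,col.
lane 8: g=2 (8/4), t=0 (8%4)
i=1: r=2+0=2, c=0*2+1=1

2,1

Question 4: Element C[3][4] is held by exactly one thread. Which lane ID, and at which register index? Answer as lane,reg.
14,0

r:3=>grp=3,rB=0  c:4=>tig=2,lo=0
L=3*4+2=14  i=0*2+0=0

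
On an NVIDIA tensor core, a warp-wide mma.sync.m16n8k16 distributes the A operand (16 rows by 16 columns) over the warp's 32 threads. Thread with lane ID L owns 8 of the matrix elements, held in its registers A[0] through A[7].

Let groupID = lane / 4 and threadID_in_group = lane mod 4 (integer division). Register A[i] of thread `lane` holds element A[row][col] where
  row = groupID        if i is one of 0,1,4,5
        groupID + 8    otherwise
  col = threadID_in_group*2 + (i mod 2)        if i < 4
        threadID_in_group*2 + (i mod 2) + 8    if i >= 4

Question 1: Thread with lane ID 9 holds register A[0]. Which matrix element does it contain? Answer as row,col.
9: G=2,T=1
[0] (2+0,1*2+0+0) = (2,2)

2,2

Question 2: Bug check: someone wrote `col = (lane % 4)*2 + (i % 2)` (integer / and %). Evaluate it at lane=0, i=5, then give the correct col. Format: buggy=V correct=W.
`(lane % 4)*2 + (i % 2)`[0,5]=>1
L=0=>grp=0>>2=0, tig=0&3=0
[5]=>row 0+0=0  col 0·2+1+8=9
col: 1 vs 9

buggy=1 correct=9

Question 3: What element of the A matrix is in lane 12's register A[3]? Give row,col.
lane 12: grp=3 (12/4), tig=0 (12%4)
i=3: r=3+8=11, c=0*2+1+0=1

11,1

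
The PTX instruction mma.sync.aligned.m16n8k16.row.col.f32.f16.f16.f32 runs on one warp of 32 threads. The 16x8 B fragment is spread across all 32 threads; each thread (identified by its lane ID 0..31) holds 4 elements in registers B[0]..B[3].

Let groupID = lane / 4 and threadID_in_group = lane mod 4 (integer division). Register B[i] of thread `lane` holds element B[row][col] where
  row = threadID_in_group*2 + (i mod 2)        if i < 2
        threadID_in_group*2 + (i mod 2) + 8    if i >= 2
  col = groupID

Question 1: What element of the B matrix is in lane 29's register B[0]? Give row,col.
2,7

L=29⇒gr=29>>2=7, th=29&3=1
[0]⇒row 1·2+0+0=2  col gr=7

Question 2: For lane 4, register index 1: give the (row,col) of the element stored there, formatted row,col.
1,1

lane 4: gr=1 (4/4), th=0 (4%4)
i=1: r=0*2+1+0=1, c=gr=1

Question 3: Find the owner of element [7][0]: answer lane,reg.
3,1

c=0⇒gr=0  r=7⇒Rb=0,th=3,odd=1
L=0*4+3=3  i=0*2+1=1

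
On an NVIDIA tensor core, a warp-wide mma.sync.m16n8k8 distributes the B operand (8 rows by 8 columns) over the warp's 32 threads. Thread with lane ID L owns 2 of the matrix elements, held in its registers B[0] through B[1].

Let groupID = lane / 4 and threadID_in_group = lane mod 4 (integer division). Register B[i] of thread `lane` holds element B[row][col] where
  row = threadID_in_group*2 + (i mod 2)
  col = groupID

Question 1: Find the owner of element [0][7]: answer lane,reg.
c=7⇒gr=7  r=0⇒th=0,odd=0
L=7*4+0=28  i=0=0

28,0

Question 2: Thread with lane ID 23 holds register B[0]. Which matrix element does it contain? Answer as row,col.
lane 23: G=5 (23/4), T=3 (23%4)
i=0: r=3*2+0=6, c=G=5

6,5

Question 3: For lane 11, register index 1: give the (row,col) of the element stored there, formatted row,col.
7,2

11: G=2,T=3
[1] (3*2+1,2) = (7,2)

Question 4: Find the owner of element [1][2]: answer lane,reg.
8,1

c=2⇒gr=2  r=1⇒th=0,odd=1
L=2*4+0=8  i=1=1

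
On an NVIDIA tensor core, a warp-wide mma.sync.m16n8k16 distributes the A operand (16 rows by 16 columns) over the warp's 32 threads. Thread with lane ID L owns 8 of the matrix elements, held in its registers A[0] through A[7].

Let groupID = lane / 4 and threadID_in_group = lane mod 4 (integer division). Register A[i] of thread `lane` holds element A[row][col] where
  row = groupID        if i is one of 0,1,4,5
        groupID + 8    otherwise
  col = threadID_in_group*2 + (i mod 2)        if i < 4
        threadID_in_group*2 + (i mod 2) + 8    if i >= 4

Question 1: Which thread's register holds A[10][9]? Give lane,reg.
8,7

r=10⇒gr=2,Rb=1  c=9⇒Cb=1,th=0,odd=1
L=2*4+0=8  i=1*4+1*2+1=7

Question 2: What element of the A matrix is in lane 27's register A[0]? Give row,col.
L=27->gid=27>>2=6, tid=27&3=3
[0]->row 6+0=6  col 3·2+0+0=6

6,6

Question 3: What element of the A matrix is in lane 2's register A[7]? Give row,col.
8,13

lane 2⇒2/4=0, 2 mod 4=2
i=7  r:0+8⇒8  c:2·2+1+8⇒13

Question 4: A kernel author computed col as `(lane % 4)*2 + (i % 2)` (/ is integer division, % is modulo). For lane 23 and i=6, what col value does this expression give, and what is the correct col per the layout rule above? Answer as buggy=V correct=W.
buggy=6 correct=14

`(lane % 4)*2 + (i % 2)`[23,6]->6
23: gid=5,tid=3
[6] (5+8,3*2+0+8) = (13,14)
col: 6 vs 14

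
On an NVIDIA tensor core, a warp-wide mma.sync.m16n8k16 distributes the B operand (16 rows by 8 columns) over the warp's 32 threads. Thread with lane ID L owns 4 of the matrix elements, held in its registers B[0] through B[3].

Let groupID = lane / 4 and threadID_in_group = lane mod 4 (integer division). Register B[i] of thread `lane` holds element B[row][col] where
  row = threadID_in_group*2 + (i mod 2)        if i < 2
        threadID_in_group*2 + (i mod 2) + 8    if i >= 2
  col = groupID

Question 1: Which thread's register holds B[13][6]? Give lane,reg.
c=6→G=6  r=13→rhi=1,T=2,p=1
L=6*4+2=26  i=1*2+1=3

26,3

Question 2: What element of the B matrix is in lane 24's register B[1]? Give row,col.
lane 24=>24/4=6, 24 mod 4=0
i=1  r:2·0+1+0=>1  c:6

1,6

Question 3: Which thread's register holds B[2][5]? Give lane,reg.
21,0

c: 5->gid=5  r: 2->r8=0,tid=1,i&1=0
L=5*4+1=21  i=0*2+0=0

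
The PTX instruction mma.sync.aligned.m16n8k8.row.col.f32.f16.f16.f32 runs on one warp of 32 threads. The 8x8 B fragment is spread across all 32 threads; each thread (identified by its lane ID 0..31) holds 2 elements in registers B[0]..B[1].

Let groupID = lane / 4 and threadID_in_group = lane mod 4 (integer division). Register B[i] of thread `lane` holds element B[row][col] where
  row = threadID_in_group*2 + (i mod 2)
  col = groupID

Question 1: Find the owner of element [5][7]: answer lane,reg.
30,1

c: 7->gid=7  r: 5->tid=2,i&1=1
L=7*4+2=30  i=1=1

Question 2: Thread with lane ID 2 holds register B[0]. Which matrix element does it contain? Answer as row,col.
lane 2→2/4=0, 2 mod 4=2
i=0  r:2·2+0→4  c:0

4,0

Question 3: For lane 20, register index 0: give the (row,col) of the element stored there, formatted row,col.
0,5

lane 20=>20/4=5, 20 mod 4=0
i=0  r:2·0+0=>0  c:5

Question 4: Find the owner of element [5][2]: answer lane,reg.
c=2⇒gr=2  r=5⇒th=2,odd=1
L=2*4+2=10  i=1=1

10,1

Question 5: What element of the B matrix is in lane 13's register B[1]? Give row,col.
3,3

lane 13: G=3 (13/4), T=1 (13%4)
i=1: r=1*2+1=3, c=G=3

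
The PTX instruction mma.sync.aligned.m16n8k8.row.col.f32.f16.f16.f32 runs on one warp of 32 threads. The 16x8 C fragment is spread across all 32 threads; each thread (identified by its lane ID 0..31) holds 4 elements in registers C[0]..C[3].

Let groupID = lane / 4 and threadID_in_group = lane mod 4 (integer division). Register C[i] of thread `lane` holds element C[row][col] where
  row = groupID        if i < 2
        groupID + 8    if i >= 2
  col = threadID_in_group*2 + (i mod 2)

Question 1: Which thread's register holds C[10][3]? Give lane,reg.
9,3

r=10→G=2,rhi=1  c=3→T=1,p=1
L=2*4+1=9  i=1*2+1=3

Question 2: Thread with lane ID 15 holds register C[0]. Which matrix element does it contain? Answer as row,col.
3,6

L=15→G=15>>2=3, T=15&3=3
[0]→row 3+0=3  col 3·2+0=6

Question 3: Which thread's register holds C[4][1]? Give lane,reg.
16,1

r=4→G=4,rhi=0  c=1→T=0,p=1
L=4*4+0=16  i=0*2+1=1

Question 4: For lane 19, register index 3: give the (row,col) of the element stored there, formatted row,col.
lane 19: gr=4 (19/4), th=3 (19%4)
i=3: r=4+8=12, c=3*2+1=7

12,7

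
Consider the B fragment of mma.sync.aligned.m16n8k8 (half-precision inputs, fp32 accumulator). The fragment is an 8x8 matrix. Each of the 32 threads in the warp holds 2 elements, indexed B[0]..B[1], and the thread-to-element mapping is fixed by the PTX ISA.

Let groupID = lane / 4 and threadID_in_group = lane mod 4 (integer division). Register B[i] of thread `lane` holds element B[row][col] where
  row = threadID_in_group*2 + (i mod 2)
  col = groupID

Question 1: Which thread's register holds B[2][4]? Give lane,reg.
17,0

c: 4->gid=4  r: 2->tid=1,i&1=0
L=4*4+1=17  i=0=0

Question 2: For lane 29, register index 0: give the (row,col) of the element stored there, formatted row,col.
2,7

lane 29: g=7 (29/4), t=1 (29%4)
i=0: r=1*2+0=2, c=g=7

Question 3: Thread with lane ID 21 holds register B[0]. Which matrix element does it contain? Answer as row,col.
2,5

lane 21: gid=5 (21/4), tid=1 (21%4)
i=0: r=1*2+0=2, c=gid=5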